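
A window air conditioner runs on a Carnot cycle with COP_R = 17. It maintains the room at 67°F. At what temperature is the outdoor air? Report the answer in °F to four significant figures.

97.98 °F

COP_R = T_C/(T_H − T_C) gives T_H − T_C = T_C/COP.
With T_C = 292.59 K, T_H = 292.59 × (1 + 1/17) = 309.81 K.
Converting, 309.81 K = 97.98°F.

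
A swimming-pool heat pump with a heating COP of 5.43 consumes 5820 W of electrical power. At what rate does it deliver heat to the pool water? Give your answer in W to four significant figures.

31600 W

Q̇_H = COP_HP × Ẇ = 5.43 × 5820 = 31600 W.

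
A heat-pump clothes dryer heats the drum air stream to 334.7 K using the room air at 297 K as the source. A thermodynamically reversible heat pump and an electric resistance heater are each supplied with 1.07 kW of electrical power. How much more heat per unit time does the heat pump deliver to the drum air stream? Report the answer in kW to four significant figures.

The reservoir spacing is ΔT = 334.7 − 297 = 37.70 K.
COP_Carnot = T_H/ΔT = 334.70/37.70 = 8.878.
The heat pump delivers Q̇_H = COP × Ẇ = 9.499 kW; the resistance heater delivers Ẇ = 1.070 kW.
Extra = (COP − 1)·Ẇ = 8.429 kW.

8.429 kW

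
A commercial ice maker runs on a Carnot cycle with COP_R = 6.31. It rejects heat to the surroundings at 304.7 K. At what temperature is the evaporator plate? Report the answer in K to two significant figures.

For a Carnot refrigerator COP_R = T_C/(T_H − T_C), so T_C = COP·T_H/(1 + COP).
With T_H = 304.70 K, T_C = 6.31 × 304.70/7.310 = 263.02 K.

260 K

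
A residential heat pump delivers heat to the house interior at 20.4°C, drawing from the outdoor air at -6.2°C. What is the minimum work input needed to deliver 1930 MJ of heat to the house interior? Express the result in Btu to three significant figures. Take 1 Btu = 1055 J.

166000 Btu

In absolute terms T_C = 266.95 K and T_H = 293.55 K, so ΔT = 26.60 K.
The reversible limit is COP_HP = T_H/ΔT = 11.04, so W_min = Q_H/COP = Q_H·ΔT/T_H.
W_min = 1930 × 26.60/293.55 = 174.9 MJ = 165800 Btu.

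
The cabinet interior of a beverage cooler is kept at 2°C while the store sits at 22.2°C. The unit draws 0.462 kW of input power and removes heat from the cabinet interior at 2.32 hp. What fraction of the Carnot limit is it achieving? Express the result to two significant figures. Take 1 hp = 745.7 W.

0.27

Converting, Q̇_C = 2.320 hp = 1.730 kW, so COP_actual = Q̇_C/Ẇ = 1.730/0.4620 = 3.745.
In absolute terms T_C = 275.15 K and T_H = 295.35 K, so ΔT = 20.20 K.
COP_Carnot = T_C/ΔT = 275.15/20.20 = 13.62.
η_II = COP_actual/COP_Carnot = 3.745/13.62 = 0.2749.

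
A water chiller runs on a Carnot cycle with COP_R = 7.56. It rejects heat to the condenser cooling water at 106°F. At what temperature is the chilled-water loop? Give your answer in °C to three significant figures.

4.40 °C

For a Carnot refrigerator COP_R = T_C/(T_H − T_C), so T_C = COP·T_H/(1 + COP).
With T_H = 314.26 K, T_C = 7.56 × 314.26/8.560 = 277.55 K.
Converting, 277.55 K = 4.40°C.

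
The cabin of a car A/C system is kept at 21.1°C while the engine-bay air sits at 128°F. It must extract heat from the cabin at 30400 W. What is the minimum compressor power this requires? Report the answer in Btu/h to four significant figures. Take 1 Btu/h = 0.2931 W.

In absolute terms T_C = 294.25 K and T_H = 326.48 K, so ΔT = 32.23 K.
COP_Carnot = T_C/ΔT = 294.25/32.23 = 9.129.
Ẇ_min = Q̇/COP_Carnot = 30400/9.129 = 3330 W = 11360 Btu/h.

11360 Btu/h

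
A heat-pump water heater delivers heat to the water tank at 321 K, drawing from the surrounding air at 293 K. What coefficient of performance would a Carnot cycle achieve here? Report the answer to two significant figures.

The reservoir spacing is ΔT = 321 − 293 = 28.00 K.
For a reversible cycle, COP_Carnot = T_H/ΔT = 321.00/28.00 = 11.46.

11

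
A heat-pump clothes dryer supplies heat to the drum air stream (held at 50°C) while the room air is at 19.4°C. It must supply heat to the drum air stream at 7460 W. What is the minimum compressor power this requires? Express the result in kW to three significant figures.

0.706 kW

In absolute terms T_C = 292.55 K and T_H = 323.15 K, so ΔT = 30.60 K.
COP_Carnot = T_H/ΔT = 323.15/30.60 = 10.56.
Ẇ_min = Q̇/COP_Carnot = 7460/10.56 = 706.4 W = 0.7064 kW.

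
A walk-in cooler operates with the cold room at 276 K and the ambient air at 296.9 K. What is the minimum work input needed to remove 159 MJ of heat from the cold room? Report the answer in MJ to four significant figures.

12.04 MJ

The reservoir spacing is ΔT = 296.9 − 276 = 20.90 K.
The reversible limit is COP_R = T_C/ΔT = 13.21, so W_min = Q_C/COP = Q_C·ΔT/T_C.
W_min = 159.0 × 20.90/276.00 = 12.04 MJ.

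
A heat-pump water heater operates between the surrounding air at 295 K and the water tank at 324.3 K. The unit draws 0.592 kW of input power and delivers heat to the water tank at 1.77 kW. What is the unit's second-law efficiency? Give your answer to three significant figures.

COP_actual = Q̇_H/Ẇ = 1.770/0.5920 = 2.990.
The reservoir spacing is ΔT = 324.3 − 295 = 29.30 K.
COP_Carnot = T_H/ΔT = 324.30/29.30 = 11.07.
η_II = COP_actual/COP_Carnot = 2.990/11.07 = 0.2701.

0.270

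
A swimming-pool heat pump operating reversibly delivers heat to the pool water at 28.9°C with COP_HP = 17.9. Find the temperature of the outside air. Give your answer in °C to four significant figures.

COP_HP = T_H/(T_H − T_C) gives T_H − T_C = T_H/COP.
With T_H = 302.05 K, T_C = 302.05 × (1 − 1/17.9) = 285.18 K.
Converting, 285.18 K = 12.03°C.

12.03 °C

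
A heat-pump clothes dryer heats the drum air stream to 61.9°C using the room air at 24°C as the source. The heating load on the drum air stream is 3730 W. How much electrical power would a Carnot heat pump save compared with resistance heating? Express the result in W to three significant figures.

3310 W

In absolute terms T_C = 297.15 K and T_H = 335.05 K, so ΔT = 37.90 K.
COP_Carnot = T_H/ΔT = 335.05/37.90 = 8.840.
Resistance heating needs Ẇ_res = Q̇_H = 3730 W; the reversible heat pump needs only Ẇ_hp = Q̇_H/COP = 421.9 W.
Saving = 3730 − 421.9 = 3308 W.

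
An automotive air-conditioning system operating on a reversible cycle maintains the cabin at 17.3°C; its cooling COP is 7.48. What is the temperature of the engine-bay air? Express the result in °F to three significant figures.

133 °F

COP_R = T_C/(T_H − T_C) gives T_H − T_C = T_C/COP.
With T_C = 290.45 K, T_H = 290.45 × (1 + 1/7.48) = 329.28 K.
Converting, 329.28 K = 133.03°F.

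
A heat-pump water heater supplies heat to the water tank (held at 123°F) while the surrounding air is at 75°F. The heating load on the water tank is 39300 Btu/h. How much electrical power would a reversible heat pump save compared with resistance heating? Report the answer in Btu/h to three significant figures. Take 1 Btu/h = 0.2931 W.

36100 Btu/h

In absolute terms T_C = 297.04 K and T_H = 323.71 K, so ΔT = 26.67 K.
COP_Carnot = T_H/ΔT = 323.71/26.67 = 12.14.
Resistance heating needs Ẇ_res = Q̇_H = 39300 Btu/h; the reversible heat pump needs only Ẇ_hp = Q̇_H/COP = 3238 Btu/h.
Saving = 39300 − 3238 = 36060 Btu/h.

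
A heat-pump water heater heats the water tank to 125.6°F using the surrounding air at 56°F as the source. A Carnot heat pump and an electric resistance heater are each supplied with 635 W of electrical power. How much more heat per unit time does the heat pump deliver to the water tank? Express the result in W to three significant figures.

In absolute terms T_C = 286.48 K and T_H = 325.15 K, so ΔT = 38.67 K.
COP_Carnot = T_H/ΔT = 325.15/38.67 = 8.409.
The heat pump delivers Q̇_H = COP × Ẇ = 5340 W; the resistance heater delivers Ẇ = 635.0 W.
Extra = (COP − 1)·Ẇ = 4705 W.

4700 W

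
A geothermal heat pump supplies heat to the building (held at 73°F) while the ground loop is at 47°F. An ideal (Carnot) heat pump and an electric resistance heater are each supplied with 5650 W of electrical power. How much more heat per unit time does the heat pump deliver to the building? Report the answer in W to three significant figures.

In absolute terms T_C = 281.48 K and T_H = 295.93 K, so ΔT = 14.44 K.
COP_Carnot = T_H/ΔT = 295.93/14.44 = 20.49.
The heat pump delivers Q̇_H = COP × Ẇ = 115800 W; the resistance heater delivers Ẇ = 5650 W.
Extra = (COP − 1)·Ẇ = 110100 W.

110000 W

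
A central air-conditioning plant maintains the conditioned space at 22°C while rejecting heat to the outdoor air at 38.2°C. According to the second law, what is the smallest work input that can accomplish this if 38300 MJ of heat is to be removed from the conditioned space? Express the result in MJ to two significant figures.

2100 MJ

In absolute terms T_C = 295.15 K and T_H = 311.35 K, so ΔT = 16.20 K.
The reversible limit is COP_R = T_C/ΔT = 18.22, so W_min = Q_C/COP = Q_C·ΔT/T_C.
W_min = 38300 × 16.20/295.15 = 2102 MJ.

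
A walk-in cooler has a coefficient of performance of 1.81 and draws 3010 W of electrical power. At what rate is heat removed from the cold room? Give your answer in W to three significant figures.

Q̇_C = COP × Ẇ = 1.81 × 3010 = 5448 W.

5450 W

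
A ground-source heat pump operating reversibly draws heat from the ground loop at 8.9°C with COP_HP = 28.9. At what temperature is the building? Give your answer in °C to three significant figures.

COP_HP = T_H/(T_H − T_C) rearranges to T_H = COP·T_C/(COP − 1).
With T_C = 282.05 K, T_H = 28.9 × 282.05/27.90 = 292.16 K.
Converting, 292.16 K = 19.01°C.

19.0 °C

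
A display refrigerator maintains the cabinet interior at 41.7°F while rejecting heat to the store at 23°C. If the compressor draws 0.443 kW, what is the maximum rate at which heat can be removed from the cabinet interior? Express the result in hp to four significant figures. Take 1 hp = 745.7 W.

In absolute terms T_C = 278.54 K and T_H = 296.15 K, so ΔT = 17.61 K.
COP_Carnot = T_C/ΔT = 278.54/17.61 = 15.82.
Q̇_max = COP_Carnot × Ẇ = 15.82 × 0.4430 kW = 7.007 kW = 9.396 hp.

9.396 hp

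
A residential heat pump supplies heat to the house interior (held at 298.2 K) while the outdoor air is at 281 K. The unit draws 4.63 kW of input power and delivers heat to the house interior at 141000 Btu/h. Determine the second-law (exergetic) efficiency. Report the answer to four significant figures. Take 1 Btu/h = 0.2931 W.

Converting, Q̇_H = 141000 Btu/h = 41.33 kW, so COP_actual = Q̇_H/Ẇ = 41.33/4.630 = 8.926.
The reservoir spacing is ΔT = 298.2 − 281 = 17.20 K.
COP_Carnot = T_H/ΔT = 298.20/17.20 = 17.34.
η_II = COP_actual/COP_Carnot = 8.926/17.34 = 0.5148.

0.5148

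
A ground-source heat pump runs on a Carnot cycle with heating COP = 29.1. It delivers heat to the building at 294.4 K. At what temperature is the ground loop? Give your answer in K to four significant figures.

COP_HP = T_H/(T_H − T_C) gives T_H − T_C = T_H/COP.
With T_H = 294.40 K, T_C = 294.40 × (1 − 1/29.1) = 284.28 K.

284.3 K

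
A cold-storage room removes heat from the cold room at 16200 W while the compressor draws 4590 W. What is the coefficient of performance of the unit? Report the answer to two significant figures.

The first law gives Q̇_H = Q̇_C + Ẇ, so the three rates are Q̇_C = 16200, Q̇_H = 20790, Ẇ = 4590 W.
COP_R = Q̇_C/Ẇ = 16200/4590 = 3.529.

3.5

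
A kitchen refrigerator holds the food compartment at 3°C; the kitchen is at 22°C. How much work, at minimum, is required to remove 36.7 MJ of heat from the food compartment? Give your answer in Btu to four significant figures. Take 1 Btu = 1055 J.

2393 Btu

In absolute terms T_C = 276.15 K and T_H = 295.15 K, so ΔT = 19.00 K.
The reversible limit is COP_R = T_C/ΔT = 14.53, so W_min = Q_C/COP = Q_C·ΔT/T_C.
W_min = 36.70 × 19.00/276.15 = 2.525 MJ = 2393 Btu.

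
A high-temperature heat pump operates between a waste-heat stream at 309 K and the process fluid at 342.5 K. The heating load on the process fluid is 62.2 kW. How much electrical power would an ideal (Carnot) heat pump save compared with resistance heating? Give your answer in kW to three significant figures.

56.1 kW

The reservoir spacing is ΔT = 342.5 − 309 = 33.50 K.
COP_Carnot = T_H/ΔT = 342.50/33.50 = 10.22.
Resistance heating needs Ẇ_res = Q̇_H = 62.20 kW; the reversible heat pump needs only Ẇ_hp = Q̇_H/COP = 6.084 kW.
Saving = 62.20 − 6.084 = 56.12 kW.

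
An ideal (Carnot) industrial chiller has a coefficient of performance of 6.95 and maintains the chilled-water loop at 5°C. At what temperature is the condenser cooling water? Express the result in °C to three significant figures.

45.0 °C

COP_R = T_C/(T_H − T_C) gives T_H − T_C = T_C/COP.
With T_C = 278.15 K, T_H = 278.15 × (1 + 1/6.95) = 318.17 K.
Converting, 318.17 K = 45.02°C.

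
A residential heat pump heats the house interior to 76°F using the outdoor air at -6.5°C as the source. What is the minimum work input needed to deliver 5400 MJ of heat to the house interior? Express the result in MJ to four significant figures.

In absolute terms T_C = 266.65 K and T_H = 297.59 K, so ΔT = 30.94 K.
The reversible limit is COP_HP = T_H/ΔT = 9.617, so W_min = Q_H/COP = Q_H·ΔT/T_H.
W_min = 5400 × 30.94/297.59 = 561.5 MJ.

561.5 MJ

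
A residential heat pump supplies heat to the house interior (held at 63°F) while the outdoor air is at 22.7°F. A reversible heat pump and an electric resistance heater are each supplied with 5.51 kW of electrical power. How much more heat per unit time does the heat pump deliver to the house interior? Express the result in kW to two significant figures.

66 kW

In absolute terms T_C = 267.98 K and T_H = 290.37 K, so ΔT = 22.39 K.
COP_Carnot = T_H/ΔT = 290.37/22.39 = 12.97.
The heat pump delivers Q̇_H = COP × Ẇ = 71.46 kW; the resistance heater delivers Ẇ = 5.510 kW.
Extra = (COP − 1)·Ẇ = 65.95 kW.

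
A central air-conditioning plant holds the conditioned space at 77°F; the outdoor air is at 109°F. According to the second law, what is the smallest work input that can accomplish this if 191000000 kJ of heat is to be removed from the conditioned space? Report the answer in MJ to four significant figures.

11390 MJ

In absolute terms T_C = 298.15 K and T_H = 315.93 K, so ΔT = 17.78 K.
The reversible limit is COP_R = T_C/ΔT = 16.77, so W_min = Q_C/COP = Q_C·ΔT/T_C.
W_min = 191000000 × 17.78/298.15 = 11390000 kJ = 11390 MJ.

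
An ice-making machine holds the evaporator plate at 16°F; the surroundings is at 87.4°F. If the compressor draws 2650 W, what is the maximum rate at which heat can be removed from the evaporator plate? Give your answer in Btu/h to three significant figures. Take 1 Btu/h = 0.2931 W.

60200 Btu/h

In absolute terms T_C = 264.26 K and T_H = 303.93 K, so ΔT = 39.67 K.
COP_Carnot = T_C/ΔT = 264.26/39.67 = 6.662.
Q̇_max = COP_Carnot × Ẇ = 6.662 × 2650 W = 17650 W = 60230 Btu/h.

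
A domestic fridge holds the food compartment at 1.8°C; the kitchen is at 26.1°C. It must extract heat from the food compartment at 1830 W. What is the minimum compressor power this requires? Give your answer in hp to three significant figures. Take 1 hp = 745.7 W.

In absolute terms T_C = 274.95 K and T_H = 299.25 K, so ΔT = 24.30 K.
COP_Carnot = T_C/ΔT = 274.95/24.30 = 11.31.
Ẇ_min = Q̇/COP_Carnot = 1830/11.31 = 161.7 W = 0.2169 hp.

0.217 hp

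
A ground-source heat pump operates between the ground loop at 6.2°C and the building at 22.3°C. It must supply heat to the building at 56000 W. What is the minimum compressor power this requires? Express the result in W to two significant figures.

3100 W

In absolute terms T_C = 279.35 K and T_H = 295.45 K, so ΔT = 16.10 K.
COP_Carnot = T_H/ΔT = 295.45/16.10 = 18.35.
Ẇ_min = Q̇/COP_Carnot = 56000/18.35 = 3052 W.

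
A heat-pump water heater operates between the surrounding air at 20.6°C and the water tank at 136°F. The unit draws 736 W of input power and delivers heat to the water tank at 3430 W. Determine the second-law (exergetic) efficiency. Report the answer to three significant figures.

0.524

COP_actual = Q̇_H/Ẇ = 3430/736.0 = 4.660.
In absolute terms T_C = 293.75 K and T_H = 330.93 K, so ΔT = 37.18 K.
COP_Carnot = T_H/ΔT = 330.93/37.18 = 8.901.
η_II = COP_actual/COP_Carnot = 4.660/8.901 = 0.5236.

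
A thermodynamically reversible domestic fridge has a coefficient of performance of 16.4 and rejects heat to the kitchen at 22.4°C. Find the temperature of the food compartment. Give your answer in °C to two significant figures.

For a Carnot refrigerator COP_R = T_C/(T_H − T_C), so T_C = COP·T_H/(1 + COP).
With T_H = 295.55 K, T_C = 16.4 × 295.55/17.40 = 278.56 K.
Converting, 278.56 K = 5.41°C.

5.4 °C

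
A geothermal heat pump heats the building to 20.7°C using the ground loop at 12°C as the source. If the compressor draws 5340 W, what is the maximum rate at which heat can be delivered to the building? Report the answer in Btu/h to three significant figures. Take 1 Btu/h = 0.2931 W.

615000 Btu/h

In absolute terms T_C = 285.15 K and T_H = 293.85 K, so ΔT = 8.700 K.
COP_Carnot = T_H/ΔT = 293.85/8.700 = 33.78.
Q̇_max = COP_Carnot × Ẇ = 33.78 × 5340 W = 180400 W = 615400 Btu/h.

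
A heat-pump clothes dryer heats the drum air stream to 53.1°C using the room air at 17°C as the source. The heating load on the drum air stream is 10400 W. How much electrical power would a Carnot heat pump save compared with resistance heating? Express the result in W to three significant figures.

9250 W

In absolute terms T_C = 290.15 K and T_H = 326.25 K, so ΔT = 36.10 K.
COP_Carnot = T_H/ΔT = 326.25/36.10 = 9.037.
Resistance heating needs Ẇ_res = Q̇_H = 10400 W; the reversible heat pump needs only Ẇ_hp = Q̇_H/COP = 1151 W.
Saving = 10400 − 1151 = 9249 W.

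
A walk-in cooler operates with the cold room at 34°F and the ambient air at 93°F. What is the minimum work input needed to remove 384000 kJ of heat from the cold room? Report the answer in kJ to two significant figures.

In absolute terms T_C = 274.26 K and T_H = 307.04 K, so ΔT = 32.78 K.
The reversible limit is COP_R = T_C/ΔT = 8.367, so W_min = Q_C/COP = Q_C·ΔT/T_C.
W_min = 384000 × 32.78/274.26 = 45890 kJ.

46000 kJ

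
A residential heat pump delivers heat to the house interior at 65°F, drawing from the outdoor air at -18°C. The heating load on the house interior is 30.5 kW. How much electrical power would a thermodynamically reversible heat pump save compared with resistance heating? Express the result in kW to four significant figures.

In absolute terms T_C = 255.15 K and T_H = 291.48 K, so ΔT = 36.33 K.
COP_Carnot = T_H/ΔT = 291.48/36.33 = 8.022.
Resistance heating needs Ẇ_res = Q̇_H = 30.50 kW; the reversible heat pump needs only Ẇ_hp = Q̇_H/COP = 3.802 kW.
Saving = 30.50 − 3.802 = 26.70 kW.

26.70 kW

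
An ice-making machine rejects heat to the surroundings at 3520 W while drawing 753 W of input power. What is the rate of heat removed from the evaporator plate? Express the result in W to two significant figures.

2800 W

For a cyclic device the first law requires Q̇_H = Q̇_C + Ẇ.
Q̇_C = Q̇_H − Ẇ = 2767 W.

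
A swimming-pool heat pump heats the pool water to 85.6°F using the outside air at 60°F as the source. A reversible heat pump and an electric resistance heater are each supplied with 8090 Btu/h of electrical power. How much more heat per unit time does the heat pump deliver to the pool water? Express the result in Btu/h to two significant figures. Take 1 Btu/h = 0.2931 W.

In absolute terms T_C = 288.71 K and T_H = 302.93 K, so ΔT = 14.22 K.
COP_Carnot = T_H/ΔT = 302.93/14.22 = 21.30.
The heat pump delivers Q̇_H = COP × Ẇ = 172300 Btu/h; the resistance heater delivers Ẇ = 8090 Btu/h.
Extra = (COP − 1)·Ẇ = 164200 Btu/h.

160000 Btu/h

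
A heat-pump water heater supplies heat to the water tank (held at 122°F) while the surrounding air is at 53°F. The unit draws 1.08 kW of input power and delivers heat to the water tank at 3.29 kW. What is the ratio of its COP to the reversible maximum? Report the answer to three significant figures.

COP_actual = Q̇_H/Ẇ = 3.290/1.080 = 3.046.
In absolute terms T_C = 284.82 K and T_H = 323.15 K, so ΔT = 38.33 K.
COP_Carnot = T_H/ΔT = 323.15/38.33 = 8.430.
η_II = COP_actual/COP_Carnot = 3.046/8.430 = 0.3614.

0.361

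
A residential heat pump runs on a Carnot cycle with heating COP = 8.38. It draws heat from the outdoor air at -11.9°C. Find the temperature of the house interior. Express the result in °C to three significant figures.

COP_HP = T_H/(T_H − T_C) rearranges to T_H = COP·T_C/(COP − 1).
With T_C = 261.25 K, T_H = 8.38 × 261.25/7.380 = 296.65 K.
Converting, 296.65 K = 23.50°C.

23.5 °C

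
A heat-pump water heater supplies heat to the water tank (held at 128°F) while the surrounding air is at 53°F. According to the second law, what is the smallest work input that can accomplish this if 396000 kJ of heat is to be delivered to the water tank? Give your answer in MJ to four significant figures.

In absolute terms T_C = 284.82 K and T_H = 326.48 K, so ΔT = 41.67 K.
The reversible limit is COP_HP = T_H/ΔT = 7.836, so W_min = Q_H/COP = Q_H·ΔT/T_H.
W_min = 396000 × 41.67/326.48 = 50540 kJ = 50.54 MJ.

50.54 MJ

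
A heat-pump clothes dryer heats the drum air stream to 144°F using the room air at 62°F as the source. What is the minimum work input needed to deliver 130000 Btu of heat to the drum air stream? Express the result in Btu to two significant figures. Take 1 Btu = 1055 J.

18000 Btu

In absolute terms T_C = 289.82 K and T_H = 335.37 K, so ΔT = 45.56 K.
The reversible limit is COP_HP = T_H/ΔT = 7.362, so W_min = Q_H/COP = Q_H·ΔT/T_H.
W_min = 130000 × 45.56/335.37 = 17660 Btu.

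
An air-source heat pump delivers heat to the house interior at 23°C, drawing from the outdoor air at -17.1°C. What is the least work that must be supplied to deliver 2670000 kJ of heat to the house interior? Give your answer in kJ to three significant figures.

In absolute terms T_C = 256.05 K and T_H = 296.15 K, so ΔT = 40.10 K.
The reversible limit is COP_HP = T_H/ΔT = 7.385, so W_min = Q_H/COP = Q_H·ΔT/T_H.
W_min = 2670000 × 40.10/296.15 = 361500 kJ.

362000 kJ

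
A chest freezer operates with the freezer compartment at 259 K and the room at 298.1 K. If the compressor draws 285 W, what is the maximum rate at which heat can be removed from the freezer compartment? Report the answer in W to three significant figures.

The reservoir spacing is ΔT = 298.1 − 259 = 39.10 K.
COP_Carnot = T_C/ΔT = 259.00/39.10 = 6.624.
Q̇_max = COP_Carnot × Ẇ = 6.624 × 285.0 W = 1888 W.

1890 W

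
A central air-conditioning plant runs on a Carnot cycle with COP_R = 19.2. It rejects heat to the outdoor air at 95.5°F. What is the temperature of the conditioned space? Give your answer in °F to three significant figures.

For a Carnot refrigerator COP_R = T_C/(T_H − T_C), so T_C = COP·T_H/(1 + COP).
With T_H = 308.43 K, T_C = 19.2 × 308.43/20.20 = 293.16 K.
Converting, 293.16 K = 68.02°F.

68.0 °F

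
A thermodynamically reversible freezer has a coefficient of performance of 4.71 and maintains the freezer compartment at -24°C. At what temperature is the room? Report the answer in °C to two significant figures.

COP_R = T_C/(T_H − T_C) gives T_H − T_C = T_C/COP.
With T_C = 249.15 K, T_H = 249.15 × (1 + 1/4.71) = 302.05 K.
Converting, 302.05 K = 28.90°C.

29 °C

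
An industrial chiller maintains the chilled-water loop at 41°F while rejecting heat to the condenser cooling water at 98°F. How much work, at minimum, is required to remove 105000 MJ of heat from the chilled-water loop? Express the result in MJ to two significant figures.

In absolute terms T_C = 278.15 K and T_H = 309.82 K, so ΔT = 31.67 K.
The reversible limit is COP_R = T_C/ΔT = 8.784, so W_min = Q_C/COP = Q_C·ΔT/T_C.
W_min = 105000 × 31.67/278.15 = 11950 MJ.

12000 MJ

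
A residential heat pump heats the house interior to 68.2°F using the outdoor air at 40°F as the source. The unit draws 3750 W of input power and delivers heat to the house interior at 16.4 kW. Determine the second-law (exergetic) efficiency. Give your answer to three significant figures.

0.234

Converting, Q̇_H = 16.40 kW = 16400 W, so COP_actual = Q̇_H/Ẇ = 16400/3750 = 4.373.
In absolute terms T_C = 277.59 K and T_H = 293.26 K, so ΔT = 15.67 K.
COP_Carnot = T_H/ΔT = 293.26/15.67 = 18.72.
η_II = COP_actual/COP_Carnot = 4.373/18.72 = 0.2336.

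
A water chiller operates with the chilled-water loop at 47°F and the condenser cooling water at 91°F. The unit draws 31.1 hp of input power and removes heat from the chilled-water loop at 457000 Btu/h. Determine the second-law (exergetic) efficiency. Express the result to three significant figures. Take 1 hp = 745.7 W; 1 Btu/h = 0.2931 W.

Converting, Q̇_C = 457000 Btu/h = 179.6 hp, so COP_actual = Q̇_C/Ẇ = 179.6/31.10 = 5.776.
In absolute terms T_C = 281.48 K and T_H = 305.93 K, so ΔT = 24.44 K.
COP_Carnot = T_C/ΔT = 281.48/24.44 = 11.52.
η_II = COP_actual/COP_Carnot = 5.776/11.52 = 0.5016.

0.502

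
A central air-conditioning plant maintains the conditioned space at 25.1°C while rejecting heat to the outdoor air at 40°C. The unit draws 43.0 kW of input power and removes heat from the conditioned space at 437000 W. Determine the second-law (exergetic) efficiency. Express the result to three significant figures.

Converting, Q̇_C = 437000 W = 437.0 kW, so COP_actual = Q̇_C/Ẇ = 437.0/43.00 = 10.16.
In absolute terms T_C = 298.25 K and T_H = 313.15 K, so ΔT = 14.90 K.
COP_Carnot = T_C/ΔT = 298.25/14.90 = 20.02.
η_II = COP_actual/COP_Carnot = 10.16/20.02 = 0.5077.

0.508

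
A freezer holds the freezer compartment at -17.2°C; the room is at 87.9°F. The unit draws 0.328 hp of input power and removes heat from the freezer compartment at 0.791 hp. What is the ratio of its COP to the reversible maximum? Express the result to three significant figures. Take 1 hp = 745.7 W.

0.455

COP_actual = Q̇_C/Ẇ = 0.7910/0.3280 = 2.412.
In absolute terms T_C = 255.95 K and T_H = 304.21 K, so ΔT = 48.26 K.
COP_Carnot = T_C/ΔT = 255.95/48.26 = 5.304.
η_II = COP_actual/COP_Carnot = 2.412/5.304 = 0.4547.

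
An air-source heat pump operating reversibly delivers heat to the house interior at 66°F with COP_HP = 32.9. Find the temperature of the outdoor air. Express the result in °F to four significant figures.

50.02 °F

COP_HP = T_H/(T_H − T_C) gives T_H − T_C = T_H/COP.
With T_H = 292.04 K, T_C = 292.04 × (1 − 1/32.9) = 283.16 K.
Converting, 283.16 K = 50.02°F.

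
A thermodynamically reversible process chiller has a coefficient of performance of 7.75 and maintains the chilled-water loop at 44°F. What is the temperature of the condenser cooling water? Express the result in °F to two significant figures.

110 °F

COP_R = T_C/(T_H − T_C) gives T_H − T_C = T_C/COP.
With T_C = 279.82 K, T_H = 279.82 × (1 + 1/7.75) = 315.92 K.
Converting, 315.92 K = 108.99°F.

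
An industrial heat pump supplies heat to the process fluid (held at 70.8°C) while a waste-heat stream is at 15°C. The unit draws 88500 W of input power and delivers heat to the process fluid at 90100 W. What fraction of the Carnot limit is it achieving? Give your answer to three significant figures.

0.165

COP_actual = Q̇_H/Ẇ = 90100/88500 = 1.018.
In absolute terms T_C = 288.15 K and T_H = 343.95 K, so ΔT = 55.80 K.
COP_Carnot = T_H/ΔT = 343.95/55.80 = 6.164.
η_II = COP_actual/COP_Carnot = 1.018/6.164 = 0.1652.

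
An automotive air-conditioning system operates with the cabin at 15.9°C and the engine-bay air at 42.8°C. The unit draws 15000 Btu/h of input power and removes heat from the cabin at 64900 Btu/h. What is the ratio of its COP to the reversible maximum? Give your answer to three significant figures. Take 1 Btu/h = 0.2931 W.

COP_actual = Q̇_C/Ẇ = 64900/15000 = 4.327.
In absolute terms T_C = 289.05 K and T_H = 315.95 K, so ΔT = 26.90 K.
COP_Carnot = T_C/ΔT = 289.05/26.90 = 10.75.
η_II = COP_actual/COP_Carnot = 4.327/10.75 = 0.4027.

0.403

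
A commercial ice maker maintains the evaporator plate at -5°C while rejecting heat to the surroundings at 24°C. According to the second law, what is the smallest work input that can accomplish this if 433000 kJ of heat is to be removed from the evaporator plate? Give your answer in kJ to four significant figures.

46830 kJ

In absolute terms T_C = 268.15 K and T_H = 297.15 K, so ΔT = 29.00 K.
The reversible limit is COP_R = T_C/ΔT = 9.247, so W_min = Q_C/COP = Q_C·ΔT/T_C.
W_min = 433000 × 29.00/268.15 = 46830 kJ.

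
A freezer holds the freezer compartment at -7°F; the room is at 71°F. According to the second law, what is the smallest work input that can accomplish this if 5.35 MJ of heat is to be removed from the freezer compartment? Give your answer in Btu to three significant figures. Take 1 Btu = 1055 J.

874 Btu

In absolute terms T_C = 251.48 K and T_H = 294.82 K, so ΔT = 43.33 K.
The reversible limit is COP_R = T_C/ΔT = 5.803, so W_min = Q_C/COP = Q_C·ΔT/T_C.
W_min = 5.350 × 43.33/251.48 = 0.9219 MJ = 873.8 Btu.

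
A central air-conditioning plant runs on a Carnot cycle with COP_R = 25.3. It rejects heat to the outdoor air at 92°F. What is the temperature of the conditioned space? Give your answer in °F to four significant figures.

For a Carnot refrigerator COP_R = T_C/(T_H − T_C), so T_C = COP·T_H/(1 + COP).
With T_H = 306.48 K, T_C = 25.3 × 306.48/26.30 = 294.83 K.
Converting, 294.83 K = 71.02°F.

71.02 °F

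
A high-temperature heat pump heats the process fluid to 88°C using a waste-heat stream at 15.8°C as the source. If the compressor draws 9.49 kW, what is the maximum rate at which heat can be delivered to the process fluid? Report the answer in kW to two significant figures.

47 kW

In absolute terms T_C = 288.95 K and T_H = 361.15 K, so ΔT = 72.20 K.
COP_Carnot = T_H/ΔT = 361.15/72.20 = 5.002.
Q̇_max = COP_Carnot × Ẇ = 5.002 × 9.490 kW = 47.47 kW.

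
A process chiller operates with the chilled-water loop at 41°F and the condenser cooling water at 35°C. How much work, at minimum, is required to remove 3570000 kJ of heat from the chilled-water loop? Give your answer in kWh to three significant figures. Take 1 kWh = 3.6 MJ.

107 kWh

In absolute terms T_C = 278.15 K and T_H = 308.15 K, so ΔT = 30.00 K.
The reversible limit is COP_R = T_C/ΔT = 9.272, so W_min = Q_C/COP = Q_C·ΔT/T_C.
W_min = 3570000 × 30.00/278.15 = 385000 kJ = 107.0 kWh.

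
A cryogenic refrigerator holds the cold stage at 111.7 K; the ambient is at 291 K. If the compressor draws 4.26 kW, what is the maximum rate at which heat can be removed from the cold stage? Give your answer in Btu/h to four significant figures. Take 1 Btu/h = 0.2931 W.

The reservoir spacing is ΔT = 291 − 111.7 = 179.3 K.
COP_Carnot = T_C/ΔT = 111.70/179.3 = 0.6230.
Q̇_max = COP_Carnot × Ẇ = 0.6230 × 4.260 kW = 2.654 kW = 9055 Btu/h.

9055 Btu/h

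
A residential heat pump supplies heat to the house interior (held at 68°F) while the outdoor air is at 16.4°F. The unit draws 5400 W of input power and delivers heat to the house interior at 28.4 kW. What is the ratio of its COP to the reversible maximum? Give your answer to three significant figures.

Converting, Q̇_H = 28.40 kW = 28400 W, so COP_actual = Q̇_H/Ẇ = 28400/5400 = 5.259.
In absolute terms T_C = 264.48 K and T_H = 293.15 K, so ΔT = 28.67 K.
COP_Carnot = T_H/ΔT = 293.15/28.67 = 10.23.
η_II = COP_actual/COP_Carnot = 5.259/10.23 = 0.5143.

0.514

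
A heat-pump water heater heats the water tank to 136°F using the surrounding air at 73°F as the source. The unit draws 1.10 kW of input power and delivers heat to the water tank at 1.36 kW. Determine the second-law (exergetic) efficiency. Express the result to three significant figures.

0.131

COP_actual = Q̇_H/Ẇ = 1.360/1.100 = 1.236.
In absolute terms T_C = 295.93 K and T_H = 330.93 K, so ΔT = 35.00 K.
COP_Carnot = T_H/ΔT = 330.93/35.00 = 9.455.
η_II = COP_actual/COP_Carnot = 1.236/9.455 = 0.1308.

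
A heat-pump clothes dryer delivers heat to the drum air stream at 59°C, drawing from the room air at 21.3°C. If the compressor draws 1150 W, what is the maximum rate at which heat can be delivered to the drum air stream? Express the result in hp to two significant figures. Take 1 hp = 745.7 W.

14 hp

In absolute terms T_C = 294.45 K and T_H = 332.15 K, so ΔT = 37.70 K.
COP_Carnot = T_H/ΔT = 332.15/37.70 = 8.810.
Q̇_max = COP_Carnot × Ẇ = 8.810 × 1150 W = 10130 W = 13.59 hp.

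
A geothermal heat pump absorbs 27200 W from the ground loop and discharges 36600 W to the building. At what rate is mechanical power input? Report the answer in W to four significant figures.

9400 W

For a cyclic device the first law requires Q̇_H = Q̇_C + Ẇ.
Ẇ = Q̇_H − Q̇_C = 9400 W.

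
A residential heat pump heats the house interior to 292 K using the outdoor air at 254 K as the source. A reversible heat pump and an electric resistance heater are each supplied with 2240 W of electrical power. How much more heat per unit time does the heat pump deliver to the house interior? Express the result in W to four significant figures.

The reservoir spacing is ΔT = 292 − 254 = 38.00 K.
COP_Carnot = T_H/ΔT = 292.00/38.00 = 7.684.
The heat pump delivers Q̇_H = COP × Ẇ = 17210 W; the resistance heater delivers Ẇ = 2240 W.
Extra = (COP − 1)·Ẇ = 14970 W.

14970 W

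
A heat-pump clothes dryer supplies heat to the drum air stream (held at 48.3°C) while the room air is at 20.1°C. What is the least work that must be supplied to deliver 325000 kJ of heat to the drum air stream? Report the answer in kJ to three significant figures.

In absolute terms T_C = 293.25 K and T_H = 321.45 K, so ΔT = 28.20 K.
The reversible limit is COP_HP = T_H/ΔT = 11.40, so W_min = Q_H/COP = Q_H·ΔT/T_H.
W_min = 325000 × 28.20/321.45 = 28510 kJ.

28500 kJ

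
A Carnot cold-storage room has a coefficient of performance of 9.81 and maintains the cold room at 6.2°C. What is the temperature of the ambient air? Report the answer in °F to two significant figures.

94 °F

COP_R = T_C/(T_H − T_C) gives T_H − T_C = T_C/COP.
With T_C = 279.35 K, T_H = 279.35 × (1 + 1/9.81) = 307.83 K.
Converting, 307.83 K = 94.42°F.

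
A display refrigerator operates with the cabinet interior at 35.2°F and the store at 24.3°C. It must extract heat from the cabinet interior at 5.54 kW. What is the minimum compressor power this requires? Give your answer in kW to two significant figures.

In absolute terms T_C = 274.93 K and T_H = 297.45 K, so ΔT = 22.52 K.
COP_Carnot = T_C/ΔT = 274.93/22.52 = 12.21.
Ẇ_min = Q̇/COP_Carnot = 5.540/12.21 = 0.4538 kW.

0.45 kW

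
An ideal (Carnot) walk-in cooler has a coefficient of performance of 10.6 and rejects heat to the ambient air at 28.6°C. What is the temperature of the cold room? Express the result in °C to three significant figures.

2.59 °C

For a Carnot refrigerator COP_R = T_C/(T_H − T_C), so T_C = COP·T_H/(1 + COP).
With T_H = 301.75 K, T_C = 10.6 × 301.75/11.60 = 275.74 K.
Converting, 275.74 K = 2.59°C.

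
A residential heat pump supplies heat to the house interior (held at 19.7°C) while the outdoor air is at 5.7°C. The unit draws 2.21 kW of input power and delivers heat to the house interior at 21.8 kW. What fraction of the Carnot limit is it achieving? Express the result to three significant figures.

0.472

COP_actual = Q̇_H/Ẇ = 21.80/2.210 = 9.864.
In absolute terms T_C = 278.85 K and T_H = 292.85 K, so ΔT = 14.00 K.
COP_Carnot = T_H/ΔT = 292.85/14.00 = 20.92.
η_II = COP_actual/COP_Carnot = 9.864/20.92 = 0.4716.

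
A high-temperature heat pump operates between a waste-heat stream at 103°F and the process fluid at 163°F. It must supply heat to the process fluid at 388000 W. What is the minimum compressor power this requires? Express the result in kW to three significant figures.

In absolute terms T_C = 312.59 K and T_H = 345.93 K, so ΔT = 33.33 K.
COP_Carnot = T_H/ΔT = 345.93/33.33 = 10.38.
Ẇ_min = Q̇/COP_Carnot = 388000/10.38 = 37390 W = 37.39 kW.

37.4 kW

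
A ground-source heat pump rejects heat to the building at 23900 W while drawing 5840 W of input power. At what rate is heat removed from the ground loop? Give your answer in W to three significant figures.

For a cyclic device the first law requires Q̇_H = Q̇_C + Ẇ.
Q̇_C = Q̇_H − Ẇ = 18060 W.

18100 W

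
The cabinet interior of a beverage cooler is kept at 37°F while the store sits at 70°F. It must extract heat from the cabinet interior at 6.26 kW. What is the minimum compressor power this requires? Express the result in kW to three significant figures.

In absolute terms T_C = 275.93 K and T_H = 294.26 K, so ΔT = 18.33 K.
COP_Carnot = T_C/ΔT = 275.93/18.33 = 15.05.
Ẇ_min = Q̇/COP_Carnot = 6.260/15.05 = 0.4159 kW.

0.416 kW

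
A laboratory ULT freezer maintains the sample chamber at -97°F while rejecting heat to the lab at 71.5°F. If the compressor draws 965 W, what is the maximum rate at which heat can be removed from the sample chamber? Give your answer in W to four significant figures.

2077 W

In absolute terms T_C = 201.48 K and T_H = 295.09 K, so ΔT = 93.61 K.
COP_Carnot = T_C/ΔT = 201.48/93.61 = 2.152.
Q̇_max = COP_Carnot × Ẇ = 2.152 × 965.0 W = 2077 W.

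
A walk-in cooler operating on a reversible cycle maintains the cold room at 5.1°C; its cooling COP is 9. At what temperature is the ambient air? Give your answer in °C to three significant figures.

COP_R = T_C/(T_H − T_C) gives T_H − T_C = T_C/COP.
With T_C = 278.25 K, T_H = 278.25 × (1 + 1/9) = 309.17 K.
Converting, 309.17 K = 36.02°C.

36.0 °C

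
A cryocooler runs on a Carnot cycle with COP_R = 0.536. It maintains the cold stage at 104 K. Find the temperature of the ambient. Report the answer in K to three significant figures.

298 K

COP_R = T_C/(T_H − T_C) gives T_H − T_C = T_C/COP.
With T_C = 104.00 K, T_H = 104.00 × (1 + 1/0.536) = 298.03 K.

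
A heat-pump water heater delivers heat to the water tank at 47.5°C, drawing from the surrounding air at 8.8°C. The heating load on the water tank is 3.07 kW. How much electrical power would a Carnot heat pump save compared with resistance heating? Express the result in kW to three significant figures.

2.70 kW

In absolute terms T_C = 281.95 K and T_H = 320.65 K, so ΔT = 38.70 K.
COP_Carnot = T_H/ΔT = 320.65/38.70 = 8.286.
Resistance heating needs Ẇ_res = Q̇_H = 3.070 kW; the reversible heat pump needs only Ẇ_hp = Q̇_H/COP = 0.3705 kW.
Saving = 3.070 − 0.3705 = 2.699 kW.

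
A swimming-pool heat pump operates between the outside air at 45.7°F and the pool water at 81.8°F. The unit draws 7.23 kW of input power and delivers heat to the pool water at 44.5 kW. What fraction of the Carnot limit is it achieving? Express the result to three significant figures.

COP_actual = Q̇_H/Ẇ = 44.50/7.230 = 6.155.
In absolute terms T_C = 280.76 K and T_H = 300.82 K, so ΔT = 20.06 K.
COP_Carnot = T_H/ΔT = 300.82/20.06 = 15.00.
η_II = COP_actual/COP_Carnot = 6.155/15.00 = 0.4104.

0.410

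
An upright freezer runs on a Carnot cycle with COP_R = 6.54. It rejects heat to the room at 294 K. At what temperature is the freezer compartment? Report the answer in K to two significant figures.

260 K

For a Carnot refrigerator COP_R = T_C/(T_H − T_C), so T_C = COP·T_H/(1 + COP).
With T_H = 294.00 K, T_C = 6.54 × 294.00/7.540 = 255.01 K.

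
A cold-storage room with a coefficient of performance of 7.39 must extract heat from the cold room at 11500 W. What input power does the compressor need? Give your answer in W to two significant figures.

Ẇ = Q̇_C/COP = 11500/7.39 = 1556 W.

1600 W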